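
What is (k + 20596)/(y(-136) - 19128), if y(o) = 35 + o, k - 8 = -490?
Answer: -20114/19229 ≈ -1.0460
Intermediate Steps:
k = -482 (k = 8 - 490 = -482)
(k + 20596)/(y(-136) - 19128) = (-482 + 20596)/((35 - 136) - 19128) = 20114/(-101 - 19128) = 20114/(-19229) = 20114*(-1/19229) = -20114/19229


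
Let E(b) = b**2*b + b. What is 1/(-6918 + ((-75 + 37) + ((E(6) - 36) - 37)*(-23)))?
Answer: -1/10383 ≈ -9.6311e-5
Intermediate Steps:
E(b) = b + b**3 (E(b) = b**3 + b = b + b**3)
1/(-6918 + ((-75 + 37) + ((E(6) - 36) - 37)*(-23))) = 1/(-6918 + ((-75 + 37) + (((6 + 6**3) - 36) - 37)*(-23))) = 1/(-6918 + (-38 + (((6 + 216) - 36) - 37)*(-23))) = 1/(-6918 + (-38 + ((222 - 36) - 37)*(-23))) = 1/(-6918 + (-38 + (186 - 37)*(-23))) = 1/(-6918 + (-38 + 149*(-23))) = 1/(-6918 + (-38 - 3427)) = 1/(-6918 - 3465) = 1/(-10383) = -1/10383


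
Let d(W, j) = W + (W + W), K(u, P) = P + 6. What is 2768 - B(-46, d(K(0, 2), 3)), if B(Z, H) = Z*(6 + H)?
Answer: 4148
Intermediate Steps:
K(u, P) = 6 + P
d(W, j) = 3*W (d(W, j) = W + 2*W = 3*W)
2768 - B(-46, d(K(0, 2), 3)) = 2768 - (-46)*(6 + 3*(6 + 2)) = 2768 - (-46)*(6 + 3*8) = 2768 - (-46)*(6 + 24) = 2768 - (-46)*30 = 2768 - 1*(-1380) = 2768 + 1380 = 4148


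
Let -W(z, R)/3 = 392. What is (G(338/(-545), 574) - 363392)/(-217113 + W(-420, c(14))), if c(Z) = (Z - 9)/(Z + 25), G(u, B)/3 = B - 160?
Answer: 362150/218289 ≈ 1.6590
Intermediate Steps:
G(u, B) = -480 + 3*B (G(u, B) = 3*(B - 160) = 3*(-160 + B) = -480 + 3*B)
c(Z) = (-9 + Z)/(25 + Z)
W(z, R) = -1176 (W(z, R) = -3*392 = -1176)
(G(338/(-545), 574) - 363392)/(-217113 + W(-420, c(14))) = ((-480 + 3*574) - 363392)/(-217113 - 1176) = ((-480 + 1722) - 363392)/(-218289) = (1242 - 363392)*(-1/218289) = -362150*(-1/218289) = 362150/218289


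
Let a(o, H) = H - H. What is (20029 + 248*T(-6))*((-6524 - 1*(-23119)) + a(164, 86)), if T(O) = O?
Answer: 307687895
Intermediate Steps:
a(o, H) = 0
(20029 + 248*T(-6))*((-6524 - 1*(-23119)) + a(164, 86)) = (20029 + 248*(-6))*((-6524 - 1*(-23119)) + 0) = (20029 - 1488)*((-6524 + 23119) + 0) = 18541*(16595 + 0) = 18541*16595 = 307687895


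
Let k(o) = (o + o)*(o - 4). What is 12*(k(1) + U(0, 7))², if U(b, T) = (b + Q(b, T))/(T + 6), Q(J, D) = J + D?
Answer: 60492/169 ≈ 357.94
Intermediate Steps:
Q(J, D) = D + J
k(o) = 2*o*(-4 + o) (k(o) = (2*o)*(-4 + o) = 2*o*(-4 + o))
U(b, T) = (T + 2*b)/(6 + T) (U(b, T) = (b + (T + b))/(T + 6) = (T + 2*b)/(6 + T))
12*(k(1) + U(0, 7))² = 12*(2*1*(-4 + 1) + (7 + 2*0)/(6 + 7))² = 12*(2*1*(-3) + (7 + 0)/13)² = 12*(-6 + (1/13)*7)² = 12*(-6 + 7/13)² = 12*(-71/13)² = 12*(5041/169) = 60492/169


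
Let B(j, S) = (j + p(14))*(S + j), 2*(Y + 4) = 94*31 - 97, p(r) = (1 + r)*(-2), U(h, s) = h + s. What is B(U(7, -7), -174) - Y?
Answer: 7631/2 ≈ 3815.5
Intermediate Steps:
p(r) = -2 - 2*r
Y = 2809/2 (Y = -4 + (94*31 - 97)/2 = -4 + (2914 - 97)/2 = -4 + (1/2)*2817 = -4 + 2817/2 = 2809/2 ≈ 1404.5)
B(j, S) = (-30 + j)*(S + j) (B(j, S) = (j + (-2 - 2*14))*(S + j) = (j + (-2 - 28))*(S + j) = (j - 30)*(S + j) = (-30 + j)*(S + j))
B(U(7, -7), -174) - Y = ((7 - 7)**2 - 30*(-174) - 30*(7 - 7) - 174*(7 - 7)) - 1*2809/2 = (0**2 + 5220 - 30*0 - 174*0) - 2809/2 = (0 + 5220 + 0 + 0) - 2809/2 = 5220 - 2809/2 = 7631/2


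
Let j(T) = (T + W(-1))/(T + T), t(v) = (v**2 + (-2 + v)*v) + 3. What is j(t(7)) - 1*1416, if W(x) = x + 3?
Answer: -246295/174 ≈ -1415.5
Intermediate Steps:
W(x) = 3 + x
t(v) = 3 + v**2 + v*(-2 + v) (t(v) = (v**2 + v*(-2 + v)) + 3 = 3 + v**2 + v*(-2 + v))
j(T) = (2 + T)/(2*T) (j(T) = (T + (3 - 1))/(T + T) = (T + 2)/((2*T)) = (2 + T)*(1/(2*T)) = (2 + T)/(2*T))
j(t(7)) - 1*1416 = (2 + (3 - 2*7 + 2*7**2))/(2*(3 - 2*7 + 2*7**2)) - 1*1416 = (2 + (3 - 14 + 2*49))/(2*(3 - 14 + 2*49)) - 1416 = (2 + (3 - 14 + 98))/(2*(3 - 14 + 98)) - 1416 = (1/2)*(2 + 87)/87 - 1416 = (1/2)*(1/87)*89 - 1416 = 89/174 - 1416 = -246295/174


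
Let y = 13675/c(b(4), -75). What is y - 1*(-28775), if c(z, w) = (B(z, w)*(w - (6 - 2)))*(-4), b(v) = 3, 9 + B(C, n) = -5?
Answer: 127286925/4424 ≈ 28772.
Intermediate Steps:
B(C, n) = -14 (B(C, n) = -9 - 5 = -14)
c(z, w) = -224 + 56*w (c(z, w) = -14*(w - (6 - 2))*(-4) = -14*(w - 1*4)*(-4) = -14*(w - 4)*(-4) = -14*(-4 + w)*(-4) = (56 - 14*w)*(-4) = -224 + 56*w)
y = -13675/4424 (y = 13675/(-224 + 56*(-75)) = 13675/(-224 - 4200) = 13675/(-4424) = 13675*(-1/4424) = -13675/4424 ≈ -3.0911)
y - 1*(-28775) = -13675/4424 - 1*(-28775) = -13675/4424 + 28775 = 127286925/4424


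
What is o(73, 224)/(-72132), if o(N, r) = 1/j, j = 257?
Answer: -1/18537924 ≈ -5.3943e-8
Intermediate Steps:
o(N, r) = 1/257
o(73, 224)/(-72132) = (1/257)/(-72132) = (1/257)*(-1/72132) = -1/18537924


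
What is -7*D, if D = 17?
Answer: -119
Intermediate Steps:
-7*D = -7*17 = -119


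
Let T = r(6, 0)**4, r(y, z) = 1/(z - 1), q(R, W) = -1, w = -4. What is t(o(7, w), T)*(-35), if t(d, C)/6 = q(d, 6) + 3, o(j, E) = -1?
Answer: -420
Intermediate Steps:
r(y, z) = 1/(-1 + z)
T = 1 (T = (1/(-1 + 0))**4 = (1/(-1))**4 = (-1)**4 = 1)
t(d, C) = 12 (t(d, C) = 6*(-1 + 3) = 6*2 = 12)
t(o(7, w), T)*(-35) = 12*(-35) = -420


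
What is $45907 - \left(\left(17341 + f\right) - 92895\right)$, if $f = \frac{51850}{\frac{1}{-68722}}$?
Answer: $3563357161$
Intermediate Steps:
$f = -3563235700$ ($f = \frac{51850}{- \frac{1}{68722}} = 51850 \left(-68722\right) = -3563235700$)
$45907 - \left(\left(17341 + f\right) - 92895\right) = 45907 - \left(\left(17341 - 3563235700\right) - 92895\right) = 45907 - \left(-3563218359 - 92895\right) = 45907 - -3563311254 = 45907 + 3563311254 = 3563357161$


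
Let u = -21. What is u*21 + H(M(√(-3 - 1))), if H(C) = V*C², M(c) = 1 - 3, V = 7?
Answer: -413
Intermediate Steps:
M(c) = -2
H(C) = 7*C²
u*21 + H(M(√(-3 - 1))) = -21*21 + 7*(-2)² = -441 + 7*4 = -441 + 28 = -413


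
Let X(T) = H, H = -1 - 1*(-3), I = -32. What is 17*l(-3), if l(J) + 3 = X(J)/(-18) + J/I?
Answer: -14773/288 ≈ -51.295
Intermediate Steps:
H = 2 (H = -1 + 3 = 2)
X(T) = 2
l(J) = -28/9 - J/32 (l(J) = -3 + (2/(-18) + J/(-32)) = -3 + (2*(-1/18) + J*(-1/32)) = -3 + (-1/9 - J/32) = -28/9 - J/32)
17*l(-3) = 17*(-28/9 - 1/32*(-3)) = 17*(-28/9 + 3/32) = 17*(-869/288) = -14773/288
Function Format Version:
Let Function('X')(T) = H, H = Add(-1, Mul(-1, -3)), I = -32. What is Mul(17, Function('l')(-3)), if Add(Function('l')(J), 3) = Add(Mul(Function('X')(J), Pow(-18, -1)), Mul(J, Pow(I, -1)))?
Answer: Rational(-14773, 288) ≈ -51.295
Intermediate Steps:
H = 2 (H = Add(-1, 3) = 2)
Function('X')(T) = 2
Function('l')(J) = Add(Rational(-28, 9), Mul(Rational(-1, 32), J)) (Function('l')(J) = Add(-3, Add(Mul(2, Pow(-18, -1)), Mul(J, Pow(-32, -1)))) = Add(-3, Add(Mul(2, Rational(-1, 18)), Mul(J, Rational(-1, 32)))) = Add(-3, Add(Rational(-1, 9), Mul(Rational(-1, 32), J))) = Add(Rational(-28, 9), Mul(Rational(-1, 32), J)))
Mul(17, Function('l')(-3)) = Mul(17, Add(Rational(-28, 9), Mul(Rational(-1, 32), -3))) = Mul(17, Add(Rational(-28, 9), Rational(3, 32))) = Mul(17, Rational(-869, 288)) = Rational(-14773, 288)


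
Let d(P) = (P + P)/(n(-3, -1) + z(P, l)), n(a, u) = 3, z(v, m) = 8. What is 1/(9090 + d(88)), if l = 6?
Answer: 1/9106 ≈ 0.00010982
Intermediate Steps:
d(P) = 2*P/11 (d(P) = (P + P)/(3 + 8) = (2*P)/11 = (2*P)*(1/11) = 2*P/11)
1/(9090 + d(88)) = 1/(9090 + (2/11)*88) = 1/(9090 + 16) = 1/9106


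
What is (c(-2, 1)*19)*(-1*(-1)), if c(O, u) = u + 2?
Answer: 57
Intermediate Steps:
c(O, u) = 2 + u
(c(-2, 1)*19)*(-1*(-1)) = ((2 + 1)*19)*(-1*(-1)) = (3*19)*1 = 57*1 = 57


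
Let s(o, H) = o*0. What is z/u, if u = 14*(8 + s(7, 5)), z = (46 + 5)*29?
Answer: 1479/112 ≈ 13.205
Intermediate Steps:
s(o, H) = 0
z = 1479 (z = 51*29 = 1479)
u = 112 (u = 14*(8 + 0) = 14*8 = 112)
z/u = 1479/112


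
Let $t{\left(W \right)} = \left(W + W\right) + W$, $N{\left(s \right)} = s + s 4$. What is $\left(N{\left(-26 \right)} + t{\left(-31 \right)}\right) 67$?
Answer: $-14941$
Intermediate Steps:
$N{\left(s \right)} = 5 s$ ($N{\left(s \right)} = s + 4 s = 5 s$)
$t{\left(W \right)} = 3 W$ ($t{\left(W \right)} = 2 W + W = 3 W$)
$\left(N{\left(-26 \right)} + t{\left(-31 \right)}\right) 67 = \left(5 \left(-26\right) + 3 \left(-31\right)\right) 67 = \left(-130 - 93\right) 67 = \left(-223\right) 67 = -14941$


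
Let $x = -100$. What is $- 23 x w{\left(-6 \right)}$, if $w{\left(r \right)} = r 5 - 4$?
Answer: $-78200$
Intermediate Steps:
$w{\left(r \right)} = -4 + 5 r$ ($w{\left(r \right)} = 5 r - 4 = -4 + 5 r$)
$- 23 x w{\left(-6 \right)} = \left(-23\right) \left(-100\right) \left(-4 + 5 \left(-6\right)\right) = 2300 \left(-4 - 30\right) = 2300 \left(-34\right) = -78200$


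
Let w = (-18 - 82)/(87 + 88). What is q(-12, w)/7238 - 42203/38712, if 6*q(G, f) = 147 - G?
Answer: -152219723/140098728 ≈ -1.0865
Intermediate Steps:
w = -4/7 (w = -100/175 = -100*1/175 = -4/7 ≈ -0.57143)
q(G, f) = 49/2 - G/6 (q(G, f) = (147 - G)/6 = 49/2 - G/6)
q(-12, w)/7238 - 42203/38712 = (49/2 - ⅙*(-12))/7238 - 42203/38712 = (49/2 + 2)*(1/7238) - 42203*1/38712 = (53/2)*(1/7238) - 42203/38712 = 53/14476 - 42203/38712 = -152219723/140098728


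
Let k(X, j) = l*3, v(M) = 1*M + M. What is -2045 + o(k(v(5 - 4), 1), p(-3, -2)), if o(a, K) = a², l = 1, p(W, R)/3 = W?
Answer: -2036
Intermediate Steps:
p(W, R) = 3*W
v(M) = 2*M (v(M) = M + M = 2*M)
k(X, j) = 3 (k(X, j) = 1*3 = 3)
-2045 + o(k(v(5 - 4), 1), p(-3, -2)) = -2045 + 3² = -2045 + 9 = -2036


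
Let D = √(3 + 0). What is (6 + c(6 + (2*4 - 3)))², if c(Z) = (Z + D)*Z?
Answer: 16492 + 2794*√3 ≈ 21331.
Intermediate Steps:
D = √3 ≈ 1.7320
c(Z) = Z*(Z + √3) (c(Z) = (Z + √3)*Z = Z*(Z + √3))
(6 + c(6 + (2*4 - 3)))² = (6 + (6 + (2*4 - 3))*((6 + (2*4 - 3)) + √3))² = (6 + (6 + (8 - 3))*((6 + (8 - 3)) + √3))² = (6 + (6 + 5)*((6 + 5) + √3))² = (6 + 11*(11 + √3))² = (6 + (121 + 11*√3))² = (127 + 11*√3)²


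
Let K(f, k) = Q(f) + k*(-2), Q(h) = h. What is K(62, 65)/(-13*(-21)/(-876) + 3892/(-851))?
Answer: 16897456/1213905 ≈ 13.920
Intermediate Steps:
K(f, k) = f - 2*k (K(f, k) = f + k*(-2) = f - 2*k)
K(62, 65)/(-13*(-21)/(-876) + 3892/(-851)) = (62 - 2*65)/(-13*(-21)/(-876) + 3892/(-851)) = (62 - 130)/(273*(-1/876) + 3892*(-1/851)) = -68/(-91/292 - 3892/851) = -68/(-1213905/248492) = -68*(-248492/1213905) = 16897456/1213905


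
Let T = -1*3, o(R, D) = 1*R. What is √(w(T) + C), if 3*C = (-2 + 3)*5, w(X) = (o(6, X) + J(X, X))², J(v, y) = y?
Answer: 4*√6/3 ≈ 3.2660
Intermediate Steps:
o(R, D) = R
T = -3
w(X) = (6 + X)²
C = 5/3 (C = ((-2 + 3)*5)/3 = (1*5)/3 = (⅓)*5 = 5/3 ≈ 1.6667)
√(w(T) + C) = √((6 - 3)² + 5/3) = √(3² + 5/3) = √(9 + 5/3) = √(32/3) = 4*√6/3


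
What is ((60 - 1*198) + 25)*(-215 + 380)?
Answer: -18645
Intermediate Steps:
((60 - 1*198) + 25)*(-215 + 380) = ((60 - 198) + 25)*165 = (-138 + 25)*165 = -113*165 = -18645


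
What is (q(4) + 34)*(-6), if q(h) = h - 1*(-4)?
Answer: -252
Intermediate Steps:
q(h) = 4 + h (q(h) = h + 4 = 4 + h)
(q(4) + 34)*(-6) = ((4 + 4) + 34)*(-6) = (8 + 34)*(-6) = 42*(-6) = -252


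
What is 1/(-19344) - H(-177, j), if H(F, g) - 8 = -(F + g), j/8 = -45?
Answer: -10542481/19344 ≈ -545.00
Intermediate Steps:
j = -360 (j = 8*(-45) = -360)
H(F, g) = 8 - F - g (H(F, g) = 8 - (F + g) = 8 + (-F - g) = 8 - F - g)
1/(-19344) - H(-177, j) = 1/(-19344) - (8 - 1*(-177) - 1*(-360)) = -1/19344 - (8 + 177 + 360) = -1/19344 - 1*545 = -1/19344 - 545 = -10542481/19344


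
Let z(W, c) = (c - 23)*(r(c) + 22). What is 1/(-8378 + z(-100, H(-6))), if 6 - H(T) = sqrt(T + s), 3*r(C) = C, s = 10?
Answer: -3/26464 ≈ -0.00011336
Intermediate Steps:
r(C) = C/3
H(T) = 6 - sqrt(10 + T) (H(T) = 6 - sqrt(T + 10) = 6 - sqrt(10 + T))
z(W, c) = (-23 + c)*(22 + c/3) (z(W, c) = (c - 23)*(c/3 + 22) = (-23 + c)*(22 + c/3))
1/(-8378 + z(-100, H(-6))) = 1/(-8378 + (-506 + (6 - sqrt(10 - 6))**2/3 + 43*(6 - sqrt(10 - 6))/3)) = 1/(-8378 + (-506 + (6 - sqrt(4))**2/3 + 43*(6 - sqrt(4))/3)) = 1/(-8378 + (-506 + (6 - 1*2)**2/3 + 43*(6 - 1*2)/3)) = 1/(-8378 + (-506 + (6 - 2)**2/3 + 43*(6 - 2)/3)) = 1/(-8378 + (-506 + (1/3)*4**2 + (43/3)*4)) = 1/(-8378 + (-506 + (1/3)*16 + 172/3)) = 1/(-8378 + (-506 + 16/3 + 172/3)) = 1/(-8378 - 1330/3) = 1/(-26464/3) = -3/26464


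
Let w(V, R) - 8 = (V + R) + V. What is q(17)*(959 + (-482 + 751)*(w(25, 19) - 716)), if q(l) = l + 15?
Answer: -5469824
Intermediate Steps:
w(V, R) = 8 + R + 2*V (w(V, R) = 8 + ((V + R) + V) = 8 + ((R + V) + V) = 8 + (R + 2*V) = 8 + R + 2*V)
q(l) = 15 + l
q(17)*(959 + (-482 + 751)*(w(25, 19) - 716)) = (15 + 17)*(959 + (-482 + 751)*((8 + 19 + 2*25) - 716)) = 32*(959 + 269*((8 + 19 + 50) - 716)) = 32*(959 + 269*(77 - 716)) = 32*(959 + 269*(-639)) = 32*(959 - 171891) = 32*(-170932) = -5469824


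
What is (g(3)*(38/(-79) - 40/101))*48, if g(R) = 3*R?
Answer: -3023136/7979 ≈ -378.89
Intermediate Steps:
(g(3)*(38/(-79) - 40/101))*48 = ((3*3)*(38/(-79) - 40/101))*48 = (9*(38*(-1/79) - 40*1/101))*48 = (9*(-38/79 - 40/101))*48 = (9*(-6998/7979))*48 = -62982/7979*48 = -3023136/7979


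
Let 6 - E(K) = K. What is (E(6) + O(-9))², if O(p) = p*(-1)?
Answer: 81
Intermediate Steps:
O(p) = -p
E(K) = 6 - K
(E(6) + O(-9))² = ((6 - 1*6) - 1*(-9))² = ((6 - 6) + 9)² = (0 + 9)² = 9² = 81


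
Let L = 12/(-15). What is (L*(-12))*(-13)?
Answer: -624/5 ≈ -124.80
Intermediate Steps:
L = -⅘ (L = 12*(-1/15) = -⅘ ≈ -0.80000)
(L*(-12))*(-13) = -⅘*(-12)*(-13) = (48/5)*(-13) = -624/5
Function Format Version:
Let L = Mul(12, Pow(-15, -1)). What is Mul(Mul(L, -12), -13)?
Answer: Rational(-624, 5) ≈ -124.80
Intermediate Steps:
L = Rational(-4, 5) (L = Mul(12, Rational(-1, 15)) = Rational(-4, 5) ≈ -0.80000)
Mul(Mul(L, -12), -13) = Mul(Mul(Rational(-4, 5), -12), -13) = Mul(Rational(48, 5), -13) = Rational(-624, 5)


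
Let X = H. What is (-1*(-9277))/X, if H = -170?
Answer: -9277/170 ≈ -54.571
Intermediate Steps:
X = -170
(-1*(-9277))/X = -1*(-9277)/(-170) = 9277*(-1/170) = -9277/170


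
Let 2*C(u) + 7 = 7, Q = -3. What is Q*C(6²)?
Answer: 0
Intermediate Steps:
C(u) = 0 (C(u) = -7/2 + (½)*7 = -7/2 + 7/2 = 0)
Q*C(6²) = -3*0 = 0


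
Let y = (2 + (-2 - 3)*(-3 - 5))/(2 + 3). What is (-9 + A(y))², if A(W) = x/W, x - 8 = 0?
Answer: 28561/441 ≈ 64.764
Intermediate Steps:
x = 8 (x = 8 + 0 = 8)
y = 42/5 (y = (2 - 5*(-8))/5 = (2 + 40)*(⅕) = 42*(⅕) = 42/5 ≈ 8.4000)
A(W) = 8/W
(-9 + A(y))² = (-9 + 8/(42/5))² = (-9 + 8*(5/42))² = (-9 + 20/21)² = (-169/21)² = 28561/441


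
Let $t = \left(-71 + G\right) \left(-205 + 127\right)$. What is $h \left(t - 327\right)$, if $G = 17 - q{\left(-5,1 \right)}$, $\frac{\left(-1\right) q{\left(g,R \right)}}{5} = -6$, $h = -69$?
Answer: $-429525$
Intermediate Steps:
$q{\left(g,R \right)} = 30$ ($q{\left(g,R \right)} = \left(-5\right) \left(-6\right) = 30$)
$G = -13$ ($G = 17 - 30 = -13$)
$t = 6552$ ($t = \left(-71 - 13\right) \left(-205 + 127\right) = \left(-84\right) \left(-78\right) = 6552$)
$h \left(t - 327\right) = - 69 \left(6552 - 327\right) = \left(-69\right) 6225 = -429525$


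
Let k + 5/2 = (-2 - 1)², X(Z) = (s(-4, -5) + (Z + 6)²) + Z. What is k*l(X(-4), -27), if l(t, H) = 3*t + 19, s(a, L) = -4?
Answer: 91/2 ≈ 45.500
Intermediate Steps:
X(Z) = -4 + Z + (6 + Z)² (X(Z) = (-4 + (Z + 6)²) + Z = (-4 + (6 + Z)²) + Z = -4 + Z + (6 + Z)²)
l(t, H) = 19 + 3*t
k = 13/2 (k = -5/2 + (-2 - 1)² = -5/2 + (-3)² = -5/2 + 9 = 13/2 ≈ 6.5000)
k*l(X(-4), -27) = 13*(19 + 3*(-4 - 4 + (6 - 4)²))/2 = 13*(19 + 3*(-4 - 4 + 2²))/2 = 13*(19 + 3*(-4 - 4 + 4))/2 = 13*(19 + 3*(-4))/2 = 13*(19 - 12)/2 = (13/2)*7 = 91/2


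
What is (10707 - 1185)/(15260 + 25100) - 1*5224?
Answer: -105415559/20180 ≈ -5223.8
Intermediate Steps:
(10707 - 1185)/(15260 + 25100) - 1*5224 = 9522/40360 - 5224 = 9522*(1/40360) - 5224 = 4761/20180 - 5224 = -105415559/20180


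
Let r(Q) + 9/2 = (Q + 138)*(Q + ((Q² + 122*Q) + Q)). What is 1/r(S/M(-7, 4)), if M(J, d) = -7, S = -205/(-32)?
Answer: -11239424/173608230293 ≈ -6.4740e-5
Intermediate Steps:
S = 205/32 (S = -205*(-1/32) = 205/32 ≈ 6.4063)
r(Q) = -9/2 + (138 + Q)*(Q² + 124*Q) (r(Q) = -9/2 + (Q + 138)*(Q + ((Q² + 122*Q) + Q)) = -9/2 + (138 + Q)*(Q + (Q² + 123*Q)) = -9/2 + (138 + Q)*(Q² + 124*Q))
1/r(S/M(-7, 4)) = 1/(-9/2 + ((205/32)/(-7))³ + 262*((205/32)/(-7))² + 17112*((205/32)/(-7))) = 1/(-9/2 + ((205/32)*(-⅐))³ + 262*((205/32)*(-⅐))² + 17112*((205/32)*(-⅐))) = 1/(-9/2 + (-205/224)³ + 262*(-205/224)² + 17112*(-205/224)) = 1/(-9/2 - 8615125/11239424 + 262*(42025/50176) - 438495/28) = 1/(-9/2 - 8615125/11239424 + 5505275/25088 - 438495/28) = 1/(-173608230293/11239424) = -11239424/173608230293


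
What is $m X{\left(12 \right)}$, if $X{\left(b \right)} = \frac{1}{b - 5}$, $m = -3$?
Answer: $- \frac{3}{7} \approx -0.42857$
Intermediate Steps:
$X{\left(b \right)} = \frac{1}{-5 + b}$
$m X{\left(12 \right)} = - \frac{3}{-5 + 12} = - \frac{3}{7}$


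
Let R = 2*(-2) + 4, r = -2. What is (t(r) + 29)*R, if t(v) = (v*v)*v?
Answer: 0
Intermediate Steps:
t(v) = v**3 (t(v) = v**2*v = v**3)
R = 0 (R = -4 + 4 = 0)
(t(r) + 29)*R = ((-2)**3 + 29)*0 = (-8 + 29)*0 = 21*0 = 0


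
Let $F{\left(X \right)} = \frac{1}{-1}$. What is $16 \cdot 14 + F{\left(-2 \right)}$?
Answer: $223$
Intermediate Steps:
$F{\left(X \right)} = -1$
$16 \cdot 14 + F{\left(-2 \right)} = 16 \cdot 14 - 1 = 224 - 1 = 223$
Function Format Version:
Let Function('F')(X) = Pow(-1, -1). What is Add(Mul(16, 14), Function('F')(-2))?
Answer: 223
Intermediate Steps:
Function('F')(X) = -1
Add(Mul(16, 14), Function('F')(-2)) = Add(Mul(16, 14), -1) = Add(224, -1) = 223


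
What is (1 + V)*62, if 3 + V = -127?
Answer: -7998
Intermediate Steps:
V = -130 (V = -3 - 127 = -130)
(1 + V)*62 = (1 - 130)*62 = -129*62 = -7998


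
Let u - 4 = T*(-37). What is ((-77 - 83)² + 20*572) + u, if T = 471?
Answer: 19617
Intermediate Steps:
u = -17423 (u = 4 + 471*(-37) = 4 - 17427 = -17423)
((-77 - 83)² + 20*572) + u = ((-77 - 83)² + 20*572) - 17423 = ((-160)² + 11440) - 17423 = (25600 + 11440) - 17423 = 37040 - 17423 = 19617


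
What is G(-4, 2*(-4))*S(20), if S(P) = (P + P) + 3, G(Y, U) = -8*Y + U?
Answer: 1032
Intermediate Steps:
G(Y, U) = U - 8*Y
S(P) = 3 + 2*P (S(P) = 2*P + 3 = 3 + 2*P)
G(-4, 2*(-4))*S(20) = (2*(-4) - 8*(-4))*(3 + 2*20) = (-8 + 32)*(3 + 40) = 24*43 = 1032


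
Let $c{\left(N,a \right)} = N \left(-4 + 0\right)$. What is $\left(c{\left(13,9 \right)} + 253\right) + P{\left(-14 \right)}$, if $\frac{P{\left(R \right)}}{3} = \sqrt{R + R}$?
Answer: $201 + 6 i \sqrt{7} \approx 201.0 + 15.875 i$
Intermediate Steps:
$P{\left(R \right)} = 3 \sqrt{2} \sqrt{R}$ ($P{\left(R \right)} = 3 \sqrt{R + R} = 3 \sqrt{2 R} = 3 \sqrt{2} \sqrt{R}$)
$c{\left(N,a \right)} = - 4 N$ ($c{\left(N,a \right)} = N \left(-4\right) = - 4 N$)
$\left(c{\left(13,9 \right)} + 253\right) + P{\left(-14 \right)} = \left(\left(-4\right) 13 + 253\right) + 3 \sqrt{2} \sqrt{-14} = \left(-52 + 253\right) + 3 \sqrt{2} i \sqrt{14} = 201 + 6 i \sqrt{7}$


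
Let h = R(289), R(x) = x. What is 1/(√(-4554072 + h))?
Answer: -I*√4553783/4553783 ≈ -0.00046861*I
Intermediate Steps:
h = 289
1/(√(-4554072 + h)) = 1/(√(-4554072 + 289)) = 1/(√(-4553783)) = 1/(I*√4553783) = -I*√4553783/4553783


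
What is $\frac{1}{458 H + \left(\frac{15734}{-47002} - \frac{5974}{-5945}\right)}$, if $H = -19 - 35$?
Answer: $- \frac{4817705}{119148251589} \approx -4.0435 \cdot 10^{-5}$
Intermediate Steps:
$H = -54$
$\frac{1}{458 H + \left(\frac{15734}{-47002} - \frac{5974}{-5945}\right)} = \frac{1}{458 \left(-54\right) + \left(\frac{15734}{-47002} - \frac{5974}{-5945}\right)} = \frac{1}{-24732 + \left(15734 \left(- \frac{1}{47002}\right) - - \frac{206}{205}\right)} = \frac{1}{-24732 + \left(- \frac{7867}{23501} + \frac{206}{205}\right)} = \frac{1}{-24732 + \frac{3228471}{4817705}} = \frac{1}{- \frac{119148251589}{4817705}} = - \frac{4817705}{119148251589}$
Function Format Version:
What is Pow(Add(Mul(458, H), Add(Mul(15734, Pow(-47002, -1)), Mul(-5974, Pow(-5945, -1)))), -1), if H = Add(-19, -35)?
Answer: Rational(-4817705, 119148251589) ≈ -4.0435e-5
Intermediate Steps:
H = -54
Pow(Add(Mul(458, H), Add(Mul(15734, Pow(-47002, -1)), Mul(-5974, Pow(-5945, -1)))), -1) = Pow(Add(Mul(458, -54), Add(Mul(15734, Pow(-47002, -1)), Mul(-5974, Pow(-5945, -1)))), -1) = Pow(Add(-24732, Add(Mul(15734, Rational(-1, 47002)), Mul(-5974, Rational(-1, 5945)))), -1) = Pow(Add(-24732, Add(Rational(-7867, 23501), Rational(206, 205))), -1) = Pow(Add(-24732, Rational(3228471, 4817705)), -1) = Pow(Rational(-119148251589, 4817705), -1) = Rational(-4817705, 119148251589)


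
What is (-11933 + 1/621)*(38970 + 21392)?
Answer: -447306081904/621 ≈ -7.2030e+8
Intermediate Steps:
(-11933 + 1/621)*(38970 + 21392) = (-11933 + 1/621)*60362 = -7410392/621*60362 = -447306081904/621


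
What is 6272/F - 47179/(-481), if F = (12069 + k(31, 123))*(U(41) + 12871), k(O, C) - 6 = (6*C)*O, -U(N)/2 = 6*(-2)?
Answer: 21264471651197/216795807735 ≈ 98.085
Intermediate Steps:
U(N) = 24 (U(N) = -12*(-2) = -2*(-12) = 24)
k(O, C) = 6 + 6*C*O (k(O, C) = 6 + (6*C)*O = 6 + 6*C*O)
F = 450718935 (F = (12069 + (6 + 6*123*31))*(24 + 12871) = (12069 + (6 + 22878))*12895 = (12069 + 22884)*12895 = 34953*12895 = 450718935)
6272/F - 47179/(-481) = 6272/450718935 - 47179/(-481) = 6272*(1/450718935) - 47179*(-1/481) = 6272/450718935 + 47179/481 = 21264471651197/216795807735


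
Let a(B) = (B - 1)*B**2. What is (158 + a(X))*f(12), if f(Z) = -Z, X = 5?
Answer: -3096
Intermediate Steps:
a(B) = B**2*(-1 + B) (a(B) = (-1 + B)*B**2 = B**2*(-1 + B))
(158 + a(X))*f(12) = (158 + 5**2*(-1 + 5))*(-1*12) = (158 + 25*4)*(-12) = (158 + 100)*(-12) = 258*(-12) = -3096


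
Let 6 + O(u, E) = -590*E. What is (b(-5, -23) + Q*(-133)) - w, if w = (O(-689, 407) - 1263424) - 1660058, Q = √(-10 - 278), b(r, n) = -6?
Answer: 3163612 - 1596*I*√2 ≈ 3.1636e+6 - 2257.1*I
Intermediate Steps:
O(u, E) = -6 - 590*E
Q = 12*I*√2 (Q = √(-288) = 12*I*√2 ≈ 16.971*I)
w = -3163618 (w = ((-6 - 590*407) - 1263424) - 1660058 = ((-6 - 240130) - 1263424) - 1660058 = (-240136 - 1263424) - 1660058 = -1503560 - 1660058 = -3163618)
(b(-5, -23) + Q*(-133)) - w = (-6 + (12*I*√2)*(-133)) - 1*(-3163618) = (-6 - 1596*I*√2) + 3163618 = 3163612 - 1596*I*√2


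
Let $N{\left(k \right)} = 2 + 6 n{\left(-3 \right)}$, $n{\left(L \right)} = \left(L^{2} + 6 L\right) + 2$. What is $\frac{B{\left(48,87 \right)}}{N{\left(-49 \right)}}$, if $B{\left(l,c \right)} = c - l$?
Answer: $- \frac{39}{40} \approx -0.975$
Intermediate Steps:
$n{\left(L \right)} = 2 + L^{2} + 6 L$
$N{\left(k \right)} = -40$ ($N{\left(k \right)} = 2 + 6 \left(2 + \left(-3\right)^{2} + 6 \left(-3\right)\right) = 2 + 6 \left(2 + 9 - 18\right) = 2 + 6 \left(-7\right) = 2 - 42 = -40$)
$\frac{B{\left(48,87 \right)}}{N{\left(-49 \right)}} = \frac{87 - 48}{-40} = \left(87 - 48\right) \left(- \frac{1}{40}\right) = 39 \left(- \frac{1}{40}\right) = - \frac{39}{40}$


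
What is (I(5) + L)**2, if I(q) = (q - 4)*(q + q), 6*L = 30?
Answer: 225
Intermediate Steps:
L = 5 (L = (1/6)*30 = 5)
I(q) = 2*q*(-4 + q) (I(q) = (-4 + q)*(2*q) = 2*q*(-4 + q))
(I(5) + L)**2 = (2*5*(-4 + 5) + 5)**2 = (2*5*1 + 5)**2 = (10 + 5)**2 = 15**2 = 225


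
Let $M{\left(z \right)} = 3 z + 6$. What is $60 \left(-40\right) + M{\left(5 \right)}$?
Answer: $-2379$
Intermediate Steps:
$M{\left(z \right)} = 6 + 3 z$
$60 \left(-40\right) + M{\left(5 \right)} = 60 \left(-40\right) + \left(6 + 3 \cdot 5\right) = -2400 + \left(6 + 15\right) = -2400 + 21 = -2379$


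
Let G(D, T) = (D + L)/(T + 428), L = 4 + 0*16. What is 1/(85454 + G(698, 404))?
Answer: 32/2734555 ≈ 1.1702e-5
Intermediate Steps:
L = 4 (L = 4 + 0 = 4)
G(D, T) = (4 + D)/(428 + T) (G(D, T) = (D + 4)/(T + 428) = (4 + D)/(428 + T))
1/(85454 + G(698, 404)) = 1/(85454 + (4 + 698)/(428 + 404)) = 1/(85454 + 702/832) = 1/(85454 + (1/832)*702) = 1/(85454 + 27/32) = 1/(2734555/32) = 32/2734555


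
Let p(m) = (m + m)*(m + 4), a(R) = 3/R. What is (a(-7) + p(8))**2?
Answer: 1798281/49 ≈ 36700.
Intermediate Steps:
p(m) = 2*m*(4 + m) (p(m) = (2*m)*(4 + m) = 2*m*(4 + m))
(a(-7) + p(8))**2 = (3/(-7) + 2*8*(4 + 8))**2 = (3*(-1/7) + 2*8*12)**2 = (-3/7 + 192)**2 = (1341/7)**2 = 1798281/49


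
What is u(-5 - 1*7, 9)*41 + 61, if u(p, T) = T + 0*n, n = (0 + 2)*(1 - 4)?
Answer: 430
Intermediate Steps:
n = -6 (n = 2*(-3) = -6)
u(p, T) = T (u(p, T) = T + 0*(-6) = T + 0 = T)
u(-5 - 1*7, 9)*41 + 61 = 9*41 + 61 = 369 + 61 = 430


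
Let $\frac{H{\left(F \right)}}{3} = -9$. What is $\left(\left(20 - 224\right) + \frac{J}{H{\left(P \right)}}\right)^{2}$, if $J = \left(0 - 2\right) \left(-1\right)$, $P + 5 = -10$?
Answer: $\frac{30360100}{729} \approx 41646.0$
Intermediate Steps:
$P = -15$ ($P = -5 - 10 = -15$)
$J = 2$ ($J = \left(-2\right) \left(-1\right) = 2$)
$H{\left(F \right)} = -27$ ($H{\left(F \right)} = 3 \left(-9\right) = -27$)
$\left(\left(20 - 224\right) + \frac{J}{H{\left(P \right)}}\right)^{2} = \left(\left(20 - 224\right) + \frac{2}{-27}\right)^{2} = \left(\left(20 - 224\right) + 2 \left(- \frac{1}{27}\right)\right)^{2} = \left(-204 - \frac{2}{27}\right)^{2} = \left(- \frac{5510}{27}\right)^{2} = \frac{30360100}{729}$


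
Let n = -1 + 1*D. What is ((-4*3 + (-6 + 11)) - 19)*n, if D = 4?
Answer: -78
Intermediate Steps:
n = 3 (n = -1 + 1*4 = -1 + 4 = 3)
((-4*3 + (-6 + 11)) - 19)*n = ((-4*3 + (-6 + 11)) - 19)*3 = ((-12 + 5) - 19)*3 = (-7 - 19)*3 = -26*3 = -78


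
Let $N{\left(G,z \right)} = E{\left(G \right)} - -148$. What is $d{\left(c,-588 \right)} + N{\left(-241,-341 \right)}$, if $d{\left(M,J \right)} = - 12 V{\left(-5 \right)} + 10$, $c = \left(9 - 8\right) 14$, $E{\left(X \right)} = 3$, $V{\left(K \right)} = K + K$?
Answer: $281$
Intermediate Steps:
$V{\left(K \right)} = 2 K$
$c = 14$ ($c = 1 \cdot 14 = 14$)
$d{\left(M,J \right)} = 130$ ($d{\left(M,J \right)} = - 12 \cdot 2 \left(-5\right) + 10 = \left(-12\right) \left(-10\right) + 10 = 120 + 10 = 130$)
$N{\left(G,z \right)} = 151$ ($N{\left(G,z \right)} = 3 - -148 = 3 + 148 = 151$)
$d{\left(c,-588 \right)} + N{\left(-241,-341 \right)} = 130 + 151 = 281$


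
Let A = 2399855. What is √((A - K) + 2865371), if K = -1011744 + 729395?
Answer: 5*√221903 ≈ 2355.3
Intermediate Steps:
K = -282349
√((A - K) + 2865371) = √((2399855 - 1*(-282349)) + 2865371) = √((2399855 + 282349) + 2865371) = √(2682204 + 2865371) = √5547575 = 5*√221903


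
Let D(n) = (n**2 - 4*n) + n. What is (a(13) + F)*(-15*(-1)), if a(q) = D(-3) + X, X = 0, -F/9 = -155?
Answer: 21195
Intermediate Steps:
F = 1395 (F = -9*(-155) = 1395)
D(n) = n**2 - 3*n
a(q) = 18 (a(q) = -3*(-3 - 3) + 0 = -3*(-6) + 0 = 18 + 0 = 18)
(a(13) + F)*(-15*(-1)) = (18 + 1395)*(-15*(-1)) = 1413*(-5*(-3)) = 1413*15 = 21195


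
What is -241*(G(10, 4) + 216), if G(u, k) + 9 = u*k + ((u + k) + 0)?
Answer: -62901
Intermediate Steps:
G(u, k) = -9 + k + u + k*u (G(u, k) = -9 + (u*k + ((u + k) + 0)) = -9 + (k*u + ((k + u) + 0)) = -9 + (k*u + (k + u)) = -9 + (k + u + k*u) = -9 + k + u + k*u)
-241*(G(10, 4) + 216) = -241*((-9 + 4 + 10 + 4*10) + 216) = -241*((-9 + 4 + 10 + 40) + 216) = -241*(45 + 216) = -241*261 = -62901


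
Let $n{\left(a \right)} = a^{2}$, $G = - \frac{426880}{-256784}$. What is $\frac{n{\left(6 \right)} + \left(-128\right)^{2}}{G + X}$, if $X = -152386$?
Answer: $- \frac{131762290}{1222808117} \approx -0.10775$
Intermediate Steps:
$G = \frac{26680}{16049}$ ($G = \left(-426880\right) \left(- \frac{1}{256784}\right) = \frac{26680}{16049} \approx 1.6624$)
$\frac{n{\left(6 \right)} + \left(-128\right)^{2}}{G + X} = \frac{6^{2} + \left(-128\right)^{2}}{\frac{26680}{16049} - 152386} = \frac{36 + 16384}{- \frac{2445616234}{16049}} = 16420 \left(- \frac{16049}{2445616234}\right) = - \frac{131762290}{1222808117}$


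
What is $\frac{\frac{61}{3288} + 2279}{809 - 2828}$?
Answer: $- \frac{7493413}{6638472} \approx -1.1288$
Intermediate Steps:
$\frac{\frac{61}{3288} + 2279}{809 - 2828} = \frac{61 \cdot \frac{1}{3288} + 2279}{-2019} = \left(\frac{61}{3288} + 2279\right) \left(- \frac{1}{2019}\right) = \frac{7493413}{3288} \left(- \frac{1}{2019}\right) = - \frac{7493413}{6638472}$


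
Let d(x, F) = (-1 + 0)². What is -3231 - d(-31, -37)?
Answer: -3232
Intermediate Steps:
d(x, F) = 1 (d(x, F) = (-1)² = 1)
-3231 - d(-31, -37) = -3231 - 1*1 = -3231 - 1 = -3232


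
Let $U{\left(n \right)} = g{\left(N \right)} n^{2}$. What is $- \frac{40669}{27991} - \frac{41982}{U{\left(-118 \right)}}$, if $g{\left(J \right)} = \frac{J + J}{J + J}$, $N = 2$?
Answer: $- \frac{870696659}{194873342} \approx -4.468$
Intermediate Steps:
$g{\left(J \right)} = 1$ ($g{\left(J \right)} = \frac{2 J}{2 J} = 2 J \frac{1}{2 J} = 1$)
$U{\left(n \right)} = n^{2}$ ($U{\left(n \right)} = 1 n^{2} = n^{2}$)
$- \frac{40669}{27991} - \frac{41982}{U{\left(-118 \right)}} = - \frac{40669}{27991} - \frac{41982}{\left(-118\right)^{2}} = \left(-40669\right) \frac{1}{27991} - \frac{41982}{13924} = - \frac{40669}{27991} - \frac{20991}{6962} = - \frac{870696659}{194873342}$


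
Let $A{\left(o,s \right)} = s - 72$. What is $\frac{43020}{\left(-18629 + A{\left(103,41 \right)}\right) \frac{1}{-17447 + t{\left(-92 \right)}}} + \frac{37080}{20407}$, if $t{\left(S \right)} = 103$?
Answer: $\frac{253785800616}{6346577} \approx 39988.0$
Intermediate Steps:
$A{\left(o,s \right)} = -72 + s$ ($A{\left(o,s \right)} = s - 72 = -72 + s$)
$\frac{43020}{\left(-18629 + A{\left(103,41 \right)}\right) \frac{1}{-17447 + t{\left(-92 \right)}}} + \frac{37080}{20407} = \frac{43020}{\left(-18629 + \left(-72 + 41\right)\right) \frac{1}{-17447 + 103}} + \frac{37080}{20407} = \frac{43020}{\left(-18629 - 31\right) \frac{1}{-17344}} + 37080 \cdot \frac{1}{20407} = \frac{43020}{\left(-18660\right) \left(- \frac{1}{17344}\right)} + \frac{37080}{20407} = \frac{43020}{\frac{4665}{4336}} + \frac{37080}{20407} = 43020 \cdot \frac{4336}{4665} + \frac{37080}{20407} = \frac{12435648}{311} + \frac{37080}{20407} = \frac{253785800616}{6346577}$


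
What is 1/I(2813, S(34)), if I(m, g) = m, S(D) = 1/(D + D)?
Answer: 1/2813 ≈ 0.00035549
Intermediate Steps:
S(D) = 1/(2*D)
1/I(2813, S(34)) = 1/2813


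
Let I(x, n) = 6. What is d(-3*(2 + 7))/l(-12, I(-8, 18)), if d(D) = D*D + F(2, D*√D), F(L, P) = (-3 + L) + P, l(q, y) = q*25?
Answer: -182/75 + 27*I*√3/100 ≈ -2.4267 + 0.46765*I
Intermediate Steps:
l(q, y) = 25*q
F(L, P) = -3 + L + P
d(D) = -1 + D² + D^(3/2) (d(D) = D*D + (-3 + 2 + D*√D) = D² + (-3 + 2 + D^(3/2)) = D² + (-1 + D^(3/2)) = -1 + D² + D^(3/2))
d(-3*(2 + 7))/l(-12, I(-8, 18)) = (-1 + (-3*(2 + 7))² + (-3*(2 + 7))^(3/2))/((25*(-12))) = (-1 + (-3*9)² + (-3*9)^(3/2))/(-300) = (-1 + (-27)² + (-27)^(3/2))*(-1/300) = (-1 + 729 - 81*I*√3)*(-1/300) = (728 - 81*I*√3)*(-1/300) = -182/75 + 27*I*√3/100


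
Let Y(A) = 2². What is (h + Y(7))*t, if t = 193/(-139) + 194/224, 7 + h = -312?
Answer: 365985/2224 ≈ 164.56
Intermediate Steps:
Y(A) = 4
h = -319 (h = -7 - 312 = -319)
t = -8133/15568 (t = 193*(-1/139) + 194*(1/224) = -193/139 + 97/112 = -8133/15568 ≈ -0.52242)
(h + Y(7))*t = (-319 + 4)*(-8133/15568) = -315*(-8133/15568) = 365985/2224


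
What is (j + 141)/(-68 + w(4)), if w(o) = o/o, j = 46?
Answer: -187/67 ≈ -2.7910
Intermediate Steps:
w(o) = 1
(j + 141)/(-68 + w(4)) = (46 + 141)/(-68 + 1) = 187/(-67) = 187*(-1/67) = -187/67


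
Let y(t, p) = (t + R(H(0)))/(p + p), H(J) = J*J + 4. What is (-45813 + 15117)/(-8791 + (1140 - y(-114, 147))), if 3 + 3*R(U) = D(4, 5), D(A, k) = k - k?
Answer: 9024624/2249279 ≈ 4.0122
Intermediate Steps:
D(A, k) = 0
H(J) = 4 + J² (H(J) = J² + 4 = 4 + J²)
R(U) = -1 (R(U) = -1 + (⅓)*0 = -1 + 0 = -1)
y(t, p) = (-1 + t)/(2*p) (y(t, p) = (t - 1)/(p + p) = (-1 + t)/((2*p)) = (-1 + t)*(1/(2*p)) = (-1 + t)/(2*p))
(-45813 + 15117)/(-8791 + (1140 - y(-114, 147))) = (-45813 + 15117)/(-8791 + (1140 - (-1 - 114)/(2*147))) = -30696/(-8791 + (1140 - (-115)/(2*147))) = -30696/(-8791 + (1140 - 1*(-115/294))) = -30696/(-8791 + (1140 + 115/294)) = -30696/(-8791 + 335275/294) = -30696/(-2249279/294) = -30696*(-294/2249279) = 9024624/2249279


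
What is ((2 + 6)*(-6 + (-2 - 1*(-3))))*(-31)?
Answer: 1240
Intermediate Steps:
((2 + 6)*(-6 + (-2 - 1*(-3))))*(-31) = (8*(-6 + (-2 + 3)))*(-31) = (8*(-6 + 1))*(-31) = (8*(-5))*(-31) = -40*(-31) = 1240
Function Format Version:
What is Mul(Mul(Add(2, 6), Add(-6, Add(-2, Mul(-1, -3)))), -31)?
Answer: 1240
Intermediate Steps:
Mul(Mul(Add(2, 6), Add(-6, Add(-2, Mul(-1, -3)))), -31) = Mul(Mul(8, Add(-6, Add(-2, 3))), -31) = Mul(Mul(8, Add(-6, 1)), -31) = Mul(Mul(8, -5), -31) = Mul(-40, -31) = 1240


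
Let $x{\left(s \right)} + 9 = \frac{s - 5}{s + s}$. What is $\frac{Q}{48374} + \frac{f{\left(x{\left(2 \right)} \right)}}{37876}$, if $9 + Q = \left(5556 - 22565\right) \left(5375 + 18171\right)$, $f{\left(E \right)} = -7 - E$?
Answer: $- \frac{30338215389039}{3664427248} \approx -8279.1$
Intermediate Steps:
$x{\left(s \right)} = -9 + \frac{-5 + s}{2 s}$ ($x{\left(s \right)} = -9 + \frac{s - 5}{s + s} = -9 + \frac{-5 + s}{2 s}$)
$Q = -400493923$ ($Q = -9 + \left(5556 - 22565\right) \left(5375 + 18171\right) = -9 - 400493914 = -400493923$)
$\frac{Q}{48374} + \frac{f{\left(x{\left(2 \right)} \right)}}{37876} = - \frac{400493923}{48374} + \frac{-7 - \frac{-5 - 34}{2 \cdot 2}}{37876} = \left(-400493923\right) \frac{1}{48374} + \left(-7 - \frac{1}{2} \cdot \frac{1}{2} \left(-5 - 34\right)\right) \frac{1}{37876} = - \frac{400493923}{48374} + \left(-7 - \frac{1}{2} \cdot \frac{1}{2} \left(-39\right)\right) \frac{1}{37876} = - \frac{400493923}{48374} + \left(-7 - - \frac{39}{4}\right) \frac{1}{37876} = - \frac{400493923}{48374} + \left(-7 + \frac{39}{4}\right) \frac{1}{37876} = - \frac{400493923}{48374} + \frac{11}{4} \cdot \frac{1}{37876} = - \frac{400493923}{48374} + \frac{11}{151504} = - \frac{30338215389039}{3664427248}$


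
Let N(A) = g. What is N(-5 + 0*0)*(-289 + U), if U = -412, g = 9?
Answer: -6309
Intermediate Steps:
N(A) = 9
N(-5 + 0*0)*(-289 + U) = 9*(-289 - 412) = 9*(-701) = -6309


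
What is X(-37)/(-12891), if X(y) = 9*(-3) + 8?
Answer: 19/12891 ≈ 0.0014739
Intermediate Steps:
X(y) = -19 (X(y) = -27 + 8 = -19)
X(-37)/(-12891) = -19/(-12891) = -19*(-1/12891) = 19/12891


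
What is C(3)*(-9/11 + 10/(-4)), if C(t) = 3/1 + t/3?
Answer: -146/11 ≈ -13.273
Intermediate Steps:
C(t) = 3 + t/3 (C(t) = 3*1 + t*(⅓) = 3 + t/3)
C(3)*(-9/11 + 10/(-4)) = (3 + (⅓)*3)*(-9/11 + 10/(-4)) = (3 + 1)*(-9*1/11 + 10*(-¼)) = 4*(-9/11 - 5/2) = 4*(-73/22) = -146/11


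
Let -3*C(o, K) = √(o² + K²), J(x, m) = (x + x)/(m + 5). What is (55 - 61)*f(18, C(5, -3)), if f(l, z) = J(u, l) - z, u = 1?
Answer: -12/23 - 2*√34 ≈ -12.184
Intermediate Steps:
J(x, m) = 2*x/(5 + m) (J(x, m) = (2*x)/(5 + m) = 2*x/(5 + m))
C(o, K) = -√(K² + o²)/3 (C(o, K) = -√(o² + K²)/3 = -√(K² + o²)/3)
f(l, z) = -z + 2/(5 + l) (f(l, z) = 2*1/(5 + l) - z = 2/(5 + l) - z = -z + 2/(5 + l))
(55 - 61)*f(18, C(5, -3)) = (55 - 61)*((2 - (-√((-3)² + 5²)/3)*(5 + 18))/(5 + 18)) = -6*(2 - 1*(-√(9 + 25)/3)*23)/23 = -6*(2 - 1*(-√34/3)*23)/23 = -6*(2 + 23*√34/3)/23 = -6*(2/23 + √34/3) = -12/23 - 2*√34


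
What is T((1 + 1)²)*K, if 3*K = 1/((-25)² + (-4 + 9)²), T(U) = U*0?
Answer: 0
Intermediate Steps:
T(U) = 0
K = 1/1950 (K = 1/(3*((-25)² + (-4 + 9)²)) = 1/(3*(625 + 5²)) = 1/(3*(625 + 25)) = (⅓)/650 = (⅓)*(1/650) = 1/1950 ≈ 0.00051282)
T((1 + 1)²)*K = 0*(1/1950) = 0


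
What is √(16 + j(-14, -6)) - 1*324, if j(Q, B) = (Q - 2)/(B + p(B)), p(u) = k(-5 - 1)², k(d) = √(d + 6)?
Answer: -324 + 2*√42/3 ≈ -319.68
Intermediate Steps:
k(d) = √(6 + d)
p(u) = 0 (p(u) = (√(6 + (-5 - 1)))² = (√(6 - 6))² = (√0)² = 0² = 0)
j(Q, B) = (-2 + Q)/B (j(Q, B) = (Q - 2)/(B + 0) = (-2 + Q)/B)
√(16 + j(-14, -6)) - 1*324 = √(16 + (-2 - 14)/(-6)) - 1*324 = √(16 - ⅙*(-16)) - 324 = √(16 + 8/3) - 324 = √(56/3) - 324 = 2*√42/3 - 324 = -324 + 2*√42/3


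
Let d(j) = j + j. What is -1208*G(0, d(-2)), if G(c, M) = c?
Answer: 0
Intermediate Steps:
d(j) = 2*j
-1208*G(0, d(-2)) = -1208*0 = 0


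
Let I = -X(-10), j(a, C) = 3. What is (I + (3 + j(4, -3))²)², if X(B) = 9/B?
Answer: 136161/100 ≈ 1361.6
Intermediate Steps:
I = 9/10 (I = -9/(-10) = -9*(-1)/10 = -1*(-9/10) = 9/10 ≈ 0.90000)
(I + (3 + j(4, -3))²)² = (9/10 + (3 + 3)²)² = (9/10 + 6²)² = (9/10 + 36)² = (369/10)² = 136161/100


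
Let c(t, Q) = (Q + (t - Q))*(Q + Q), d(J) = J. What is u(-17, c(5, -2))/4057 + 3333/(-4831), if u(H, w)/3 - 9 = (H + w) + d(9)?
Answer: -13797348/19599367 ≈ -0.70397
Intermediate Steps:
c(t, Q) = 2*Q*t (c(t, Q) = t*(2*Q) = 2*Q*t)
u(H, w) = 54 + 3*H + 3*w (u(H, w) = 27 + 3*((H + w) + 9) = 27 + 3*(9 + H + w) = 27 + (27 + 3*H + 3*w) = 54 + 3*H + 3*w)
u(-17, c(5, -2))/4057 + 3333/(-4831) = (54 + 3*(-17) + 3*(2*(-2)*5))/4057 + 3333/(-4831) = (54 - 51 + 3*(-20))*(1/4057) + 3333*(-1/4831) = (54 - 51 - 60)*(1/4057) - 3333/4831 = -57*1/4057 - 3333/4831 = -57/4057 - 3333/4831 = -13797348/19599367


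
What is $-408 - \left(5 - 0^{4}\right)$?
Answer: $-413$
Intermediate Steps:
$-408 - \left(5 - 0^{4}\right) = -408 + \left(-5 + 0\right) = -408 - 5 = -413$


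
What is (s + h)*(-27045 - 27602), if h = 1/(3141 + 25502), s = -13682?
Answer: 21415805460675/28643 ≈ 7.4768e+8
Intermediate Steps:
h = 1/28643 ≈ 3.4913e-5
(s + h)*(-27045 - 27602) = (-13682 + 1/28643)*(-27045 - 27602) = -391893525/28643*(-54647) = 21415805460675/28643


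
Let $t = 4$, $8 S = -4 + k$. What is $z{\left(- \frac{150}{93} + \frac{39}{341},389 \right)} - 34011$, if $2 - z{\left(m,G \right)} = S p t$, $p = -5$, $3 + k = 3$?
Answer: $-34019$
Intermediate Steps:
$k = 0$ ($k = -3 + 3 = 0$)
$S = - \frac{1}{2}$ ($S = \frac{-4 + 0}{8} = \frac{1}{8} \left(-4\right) = - \frac{1}{2} \approx -0.5$)
$z{\left(m,G \right)} = -8$ ($z{\left(m,G \right)} = 2 - \left(- \frac{1}{2}\right) \left(-5\right) 4 = 2 - \frac{5}{2} \cdot 4 = 2 - 10 = -8$)
$z{\left(- \frac{150}{93} + \frac{39}{341},389 \right)} - 34011 = -8 - 34011 = -34019$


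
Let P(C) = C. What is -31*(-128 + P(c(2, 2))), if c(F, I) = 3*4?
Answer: 3596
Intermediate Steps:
c(F, I) = 12
-31*(-128 + P(c(2, 2))) = -31*(-128 + 12) = -31*(-116) = 3596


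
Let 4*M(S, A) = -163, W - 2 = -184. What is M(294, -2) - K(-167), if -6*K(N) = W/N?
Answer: -81299/2004 ≈ -40.568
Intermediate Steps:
W = -182 (W = 2 - 184 = -182)
M(S, A) = -163/4 (M(S, A) = (¼)*(-163) = -163/4)
K(N) = 91/(3*N) (K(N) = -(-91)/(3*N) = 91/(3*N))
M(294, -2) - K(-167) = -163/4 - 91/(3*(-167)) = -163/4 - 91*(-1)/(3*167) = -163/4 - 1*(-91/501) = -163/4 + 91/501 = -81299/2004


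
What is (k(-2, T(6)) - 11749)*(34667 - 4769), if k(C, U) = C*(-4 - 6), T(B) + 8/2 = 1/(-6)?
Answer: -350673642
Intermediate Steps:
T(B) = -25/6 (T(B) = -4 + 1/(-6) = -4 - 1/6 = -25/6)
k(C, U) = -10*C (k(C, U) = C*(-10) = -10*C)
(k(-2, T(6)) - 11749)*(34667 - 4769) = (-10*(-2) - 11749)*(34667 - 4769) = (20 - 11749)*29898 = -11729*29898 = -350673642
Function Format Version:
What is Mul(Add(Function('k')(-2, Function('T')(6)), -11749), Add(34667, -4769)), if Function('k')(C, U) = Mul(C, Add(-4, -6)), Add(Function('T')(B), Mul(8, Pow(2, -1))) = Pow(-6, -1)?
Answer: -350673642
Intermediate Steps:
Function('T')(B) = Rational(-25, 6) (Function('T')(B) = Add(-4, Pow(-6, -1)) = Add(-4, Rational(-1, 6)) = Rational(-25, 6))
Function('k')(C, U) = Mul(-10, C) (Function('k')(C, U) = Mul(C, -10) = Mul(-10, C))
Mul(Add(Function('k')(-2, Function('T')(6)), -11749), Add(34667, -4769)) = Mul(Add(Mul(-10, -2), -11749), Add(34667, -4769)) = Mul(Add(20, -11749), 29898) = Mul(-11729, 29898) = -350673642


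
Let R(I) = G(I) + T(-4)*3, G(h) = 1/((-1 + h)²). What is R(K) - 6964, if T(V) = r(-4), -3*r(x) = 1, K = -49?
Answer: -17412499/2500 ≈ -6965.0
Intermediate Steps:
r(x) = -⅓ (r(x) = -⅓*1 = -⅓)
T(V) = -⅓
G(h) = (-1 + h)⁻²
R(I) = -1 + (-1 + I)⁻² (R(I) = (-1 + I)⁻² - ⅓*3 = (-1 + I)⁻² - 1 = -1 + (-1 + I)⁻²)
R(K) - 6964 = (-1 + (-1 - 49)⁻²) - 6964 = (-1 + (-50)⁻²) - 6964 = (-1 + 1/2500) - 6964 = -2499/2500 - 6964 = -17412499/2500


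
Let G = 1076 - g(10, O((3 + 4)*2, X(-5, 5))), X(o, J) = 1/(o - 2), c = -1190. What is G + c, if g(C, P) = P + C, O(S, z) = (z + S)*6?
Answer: -1450/7 ≈ -207.14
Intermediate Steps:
X(o, J) = 1/(-2 + o)
O(S, z) = 6*S + 6*z (O(S, z) = (S + z)*6 = 6*S + 6*z)
g(C, P) = C + P
G = 6880/7 (G = 1076 - (10 + (6*((3 + 4)*2) + 6/(-2 - 5))) = 1076 - (10 + (6*(7*2) + 6/(-7))) = 1076 - (10 + (6*14 + 6*(-⅐))) = 1076 - (10 + (84 - 6/7)) = 1076 - (10 + 582/7) = 1076 - 1*652/7 = 1076 - 652/7 = 6880/7 ≈ 982.86)
G + c = 6880/7 - 1190 = -1450/7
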